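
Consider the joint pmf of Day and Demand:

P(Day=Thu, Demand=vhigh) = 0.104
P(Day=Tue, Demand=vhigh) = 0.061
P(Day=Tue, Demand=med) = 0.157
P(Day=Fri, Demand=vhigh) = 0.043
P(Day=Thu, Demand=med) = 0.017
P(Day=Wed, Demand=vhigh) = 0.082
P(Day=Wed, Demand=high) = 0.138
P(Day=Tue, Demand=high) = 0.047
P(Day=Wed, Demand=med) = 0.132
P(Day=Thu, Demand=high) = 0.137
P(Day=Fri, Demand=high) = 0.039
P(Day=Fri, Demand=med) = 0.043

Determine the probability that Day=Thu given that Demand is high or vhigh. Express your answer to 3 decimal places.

0.370

P(Demand=high) = 0.047 + 0.138 + 0.137 + 0.039 = 0.361.
P(Demand=vhigh) = 0.061 + 0.082 + 0.104 + 0.043 = 0.290.
P(Demand ∈ {high, vhigh}) = 0.361 + 0.290 = 0.651; P(Day=Thu, Demand ∈ {high, vhigh}) = 0.137 + 0.104 = 0.241.
P(Day=Thu | Demand ∈ {high, vhigh}) = 0.241/0.651 = 0.370.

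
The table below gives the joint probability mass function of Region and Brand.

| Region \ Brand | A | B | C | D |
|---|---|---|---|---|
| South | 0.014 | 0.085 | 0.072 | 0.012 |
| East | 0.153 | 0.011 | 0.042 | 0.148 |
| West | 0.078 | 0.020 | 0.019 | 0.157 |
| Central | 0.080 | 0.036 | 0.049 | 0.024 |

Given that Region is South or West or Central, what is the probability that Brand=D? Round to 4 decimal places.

0.2988

P(Region=South) = 0.014 + 0.085 + 0.072 + 0.012 = 0.183.
P(Region=West) = 0.078 + 0.020 + 0.019 + 0.157 = 0.274.
P(Region=Central) = 0.080 + 0.036 + 0.049 + 0.024 = 0.189.
P(Region ∈ {South, West, Central}) = 0.183 + 0.274 + 0.189 = 0.646; P(Brand=D, Region ∈ {South, West, Central}) = 0.012 + 0.157 + 0.024 = 0.193.
P(Brand=D | Region ∈ {South, West, Central}) = 0.193/0.646 = 0.2988.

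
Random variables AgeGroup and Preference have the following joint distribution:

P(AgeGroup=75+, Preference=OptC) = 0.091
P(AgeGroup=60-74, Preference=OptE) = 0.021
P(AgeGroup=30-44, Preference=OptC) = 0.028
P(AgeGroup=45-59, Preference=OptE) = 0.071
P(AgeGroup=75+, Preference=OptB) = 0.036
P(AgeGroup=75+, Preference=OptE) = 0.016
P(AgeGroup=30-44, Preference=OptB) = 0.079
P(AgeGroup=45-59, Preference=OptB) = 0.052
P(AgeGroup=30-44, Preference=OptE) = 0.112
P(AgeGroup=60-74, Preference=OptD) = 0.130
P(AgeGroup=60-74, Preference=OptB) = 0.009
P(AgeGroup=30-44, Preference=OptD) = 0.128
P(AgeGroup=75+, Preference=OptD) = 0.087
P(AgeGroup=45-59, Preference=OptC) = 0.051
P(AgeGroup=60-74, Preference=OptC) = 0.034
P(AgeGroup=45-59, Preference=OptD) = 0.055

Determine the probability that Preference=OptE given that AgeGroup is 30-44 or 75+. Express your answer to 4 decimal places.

0.2218

P(AgeGroup=30-44) = 0.079 + 0.028 + 0.128 + 0.112 = 0.347.
P(AgeGroup=75+) = 0.036 + 0.091 + 0.087 + 0.016 = 0.230.
P(AgeGroup ∈ {30-44, 75+}) = 0.347 + 0.230 = 0.577; P(Preference=OptE, AgeGroup ∈ {30-44, 75+}) = 0.112 + 0.016 = 0.128.
P(Preference=OptE | AgeGroup ∈ {30-44, 75+}) = 0.128/0.577 = 0.2218.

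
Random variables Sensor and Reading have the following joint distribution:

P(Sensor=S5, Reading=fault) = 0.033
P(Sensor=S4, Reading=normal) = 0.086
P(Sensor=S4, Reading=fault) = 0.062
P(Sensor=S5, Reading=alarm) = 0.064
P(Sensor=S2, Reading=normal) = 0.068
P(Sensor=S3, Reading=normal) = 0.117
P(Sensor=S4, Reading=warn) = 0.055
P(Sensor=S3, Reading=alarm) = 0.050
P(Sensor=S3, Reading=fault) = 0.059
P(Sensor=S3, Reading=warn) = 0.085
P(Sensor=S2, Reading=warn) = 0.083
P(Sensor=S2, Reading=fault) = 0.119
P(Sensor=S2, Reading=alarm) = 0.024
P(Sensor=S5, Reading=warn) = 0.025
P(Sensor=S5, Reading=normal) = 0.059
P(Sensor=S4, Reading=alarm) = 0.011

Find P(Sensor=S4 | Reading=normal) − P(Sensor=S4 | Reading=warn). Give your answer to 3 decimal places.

0.039

P(Reading=normal) = 0.068 + 0.117 + 0.086 + 0.059 = 0.330; P(Sensor=S4 | Reading=normal) = 0.086/0.330 = 0.2606.
P(Reading=warn) = 0.083 + 0.085 + 0.055 + 0.025 = 0.248; P(Sensor=S4 | Reading=warn) = 0.055/0.248 = 0.2218.
Difference = 0.039.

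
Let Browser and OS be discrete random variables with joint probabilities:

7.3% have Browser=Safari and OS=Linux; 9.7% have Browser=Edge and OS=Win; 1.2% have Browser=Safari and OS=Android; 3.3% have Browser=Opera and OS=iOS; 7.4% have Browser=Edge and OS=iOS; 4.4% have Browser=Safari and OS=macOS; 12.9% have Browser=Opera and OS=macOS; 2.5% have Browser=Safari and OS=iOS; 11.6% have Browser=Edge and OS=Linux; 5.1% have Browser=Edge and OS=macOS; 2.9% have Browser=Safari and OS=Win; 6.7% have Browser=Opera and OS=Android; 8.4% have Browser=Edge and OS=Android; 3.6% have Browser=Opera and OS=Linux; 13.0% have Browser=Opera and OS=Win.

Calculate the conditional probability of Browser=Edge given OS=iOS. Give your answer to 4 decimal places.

P(OS=iOS) = 0.025 + 0.074 + 0.033 = 0.132.
P(Browser=Edge | OS=iOS) = 0.074/0.132 = 0.5606.

0.5606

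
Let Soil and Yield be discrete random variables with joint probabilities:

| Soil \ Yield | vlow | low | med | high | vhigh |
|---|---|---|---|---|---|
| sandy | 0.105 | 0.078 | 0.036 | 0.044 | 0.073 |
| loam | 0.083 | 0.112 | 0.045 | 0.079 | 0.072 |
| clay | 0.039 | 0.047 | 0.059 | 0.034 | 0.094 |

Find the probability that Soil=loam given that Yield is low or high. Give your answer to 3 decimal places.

0.485

P(Yield=low) = 0.078 + 0.112 + 0.047 = 0.237.
P(Yield=high) = 0.044 + 0.079 + 0.034 = 0.157.
P(Yield ∈ {low, high}) = 0.237 + 0.157 = 0.394; P(Soil=loam, Yield ∈ {low, high}) = 0.112 + 0.079 = 0.191.
P(Soil=loam | Yield ∈ {low, high}) = 0.191/0.394 = 0.485.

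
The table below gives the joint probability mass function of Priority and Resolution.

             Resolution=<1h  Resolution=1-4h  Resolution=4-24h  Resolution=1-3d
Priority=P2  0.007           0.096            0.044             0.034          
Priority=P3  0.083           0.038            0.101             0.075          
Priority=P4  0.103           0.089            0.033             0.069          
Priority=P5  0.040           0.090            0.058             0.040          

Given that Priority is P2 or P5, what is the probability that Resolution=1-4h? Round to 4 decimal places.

P(Priority=P2) = 0.007 + 0.096 + 0.044 + 0.034 = 0.181.
P(Priority=P5) = 0.040 + 0.090 + 0.058 + 0.040 = 0.228.
P(Priority ∈ {P2, P5}) = 0.181 + 0.228 = 0.409; P(Resolution=1-4h, Priority ∈ {P2, P5}) = 0.096 + 0.090 = 0.186.
P(Resolution=1-4h | Priority ∈ {P2, P5}) = 0.186/0.409 = 0.4548.

0.4548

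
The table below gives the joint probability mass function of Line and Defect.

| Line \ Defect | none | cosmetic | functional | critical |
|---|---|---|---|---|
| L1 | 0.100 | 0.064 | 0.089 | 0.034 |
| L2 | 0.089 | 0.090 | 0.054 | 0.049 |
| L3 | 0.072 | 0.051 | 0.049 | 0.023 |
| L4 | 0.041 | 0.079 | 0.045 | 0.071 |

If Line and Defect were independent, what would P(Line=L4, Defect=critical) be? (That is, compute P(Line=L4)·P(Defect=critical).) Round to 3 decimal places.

P(Line=L4) = 0.041 + 0.079 + 0.045 + 0.071 = 0.236.
P(Defect=critical) = 0.034 + 0.049 + 0.023 + 0.071 = 0.177.
Product: 0.236 × 0.177 = 0.042.

0.042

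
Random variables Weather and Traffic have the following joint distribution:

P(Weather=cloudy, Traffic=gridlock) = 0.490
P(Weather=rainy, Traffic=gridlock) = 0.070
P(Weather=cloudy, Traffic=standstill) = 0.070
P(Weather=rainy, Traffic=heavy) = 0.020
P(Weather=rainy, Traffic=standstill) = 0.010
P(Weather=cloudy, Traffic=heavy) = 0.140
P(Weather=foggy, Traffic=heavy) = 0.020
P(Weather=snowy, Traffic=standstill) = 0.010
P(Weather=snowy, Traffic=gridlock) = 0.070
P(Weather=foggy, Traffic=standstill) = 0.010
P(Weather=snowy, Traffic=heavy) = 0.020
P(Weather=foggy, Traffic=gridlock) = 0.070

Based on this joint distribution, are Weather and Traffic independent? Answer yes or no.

Every cell satisfies P(Weather,Traffic) = P(Weather)·P(Traffic). For instance P(Weather=foggy) = 0.100, P(Traffic=gridlock) = 0.700, and 0.100×0.700 = 0.070 matches the joint entry. So Weather and Traffic are independent.

yes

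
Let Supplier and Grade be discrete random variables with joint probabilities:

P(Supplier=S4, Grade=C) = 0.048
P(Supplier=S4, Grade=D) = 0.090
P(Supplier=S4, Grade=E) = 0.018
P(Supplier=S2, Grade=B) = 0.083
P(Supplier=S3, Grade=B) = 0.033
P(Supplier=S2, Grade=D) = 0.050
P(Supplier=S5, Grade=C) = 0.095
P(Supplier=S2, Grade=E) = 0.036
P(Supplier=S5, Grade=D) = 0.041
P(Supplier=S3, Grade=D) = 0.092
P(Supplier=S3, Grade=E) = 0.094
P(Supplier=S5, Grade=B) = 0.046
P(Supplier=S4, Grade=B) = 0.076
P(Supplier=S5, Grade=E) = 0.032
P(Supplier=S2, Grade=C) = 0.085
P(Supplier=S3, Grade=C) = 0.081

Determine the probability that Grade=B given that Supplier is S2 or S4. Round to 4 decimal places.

P(Supplier=S2) = 0.083 + 0.085 + 0.050 + 0.036 = 0.254.
P(Supplier=S4) = 0.076 + 0.048 + 0.090 + 0.018 = 0.232.
P(Supplier ∈ {S2, S4}) = 0.254 + 0.232 = 0.486; P(Grade=B, Supplier ∈ {S2, S4}) = 0.083 + 0.076 = 0.159.
P(Grade=B | Supplier ∈ {S2, S4}) = 0.159/0.486 = 0.3272.

0.3272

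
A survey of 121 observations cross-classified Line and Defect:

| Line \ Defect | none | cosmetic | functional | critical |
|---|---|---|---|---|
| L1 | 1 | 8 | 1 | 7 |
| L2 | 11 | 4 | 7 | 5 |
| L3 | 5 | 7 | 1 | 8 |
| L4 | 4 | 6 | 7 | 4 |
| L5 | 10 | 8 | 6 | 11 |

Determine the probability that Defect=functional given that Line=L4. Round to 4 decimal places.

0.3333

Total with Line=L4: 4 + 6 + 7 + 4 = 21.
P(Defect=functional | Line=L4) = 7/21 = 0.3333.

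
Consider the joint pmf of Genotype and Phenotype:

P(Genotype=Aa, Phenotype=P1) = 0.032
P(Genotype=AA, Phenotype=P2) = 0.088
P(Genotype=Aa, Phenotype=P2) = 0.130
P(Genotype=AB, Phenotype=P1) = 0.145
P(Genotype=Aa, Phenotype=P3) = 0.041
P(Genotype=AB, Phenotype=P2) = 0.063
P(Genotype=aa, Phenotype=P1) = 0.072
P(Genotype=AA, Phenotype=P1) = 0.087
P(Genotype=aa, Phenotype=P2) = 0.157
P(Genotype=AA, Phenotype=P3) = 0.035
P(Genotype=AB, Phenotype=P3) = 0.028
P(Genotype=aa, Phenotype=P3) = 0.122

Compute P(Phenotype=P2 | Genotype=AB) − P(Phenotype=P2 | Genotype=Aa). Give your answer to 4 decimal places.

P(Genotype=AB) = 0.145 + 0.063 + 0.028 = 0.236; P(Phenotype=P2 | Genotype=AB) = 0.063/0.236 = 0.26695.
P(Genotype=Aa) = 0.032 + 0.130 + 0.041 = 0.203; P(Phenotype=P2 | Genotype=Aa) = 0.130/0.203 = 0.64039.
Difference = -0.3734.

-0.3734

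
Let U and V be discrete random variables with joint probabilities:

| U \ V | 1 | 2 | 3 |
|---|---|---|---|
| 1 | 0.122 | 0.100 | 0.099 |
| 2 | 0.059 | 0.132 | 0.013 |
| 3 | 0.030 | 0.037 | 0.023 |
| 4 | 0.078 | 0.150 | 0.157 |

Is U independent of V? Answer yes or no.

P(U=2) = 0.204 and P(V=3) = 0.292, so their product is 0.05957, but P(U=2, V=3) = 0.013. Since these differ, U and V are not independent.

no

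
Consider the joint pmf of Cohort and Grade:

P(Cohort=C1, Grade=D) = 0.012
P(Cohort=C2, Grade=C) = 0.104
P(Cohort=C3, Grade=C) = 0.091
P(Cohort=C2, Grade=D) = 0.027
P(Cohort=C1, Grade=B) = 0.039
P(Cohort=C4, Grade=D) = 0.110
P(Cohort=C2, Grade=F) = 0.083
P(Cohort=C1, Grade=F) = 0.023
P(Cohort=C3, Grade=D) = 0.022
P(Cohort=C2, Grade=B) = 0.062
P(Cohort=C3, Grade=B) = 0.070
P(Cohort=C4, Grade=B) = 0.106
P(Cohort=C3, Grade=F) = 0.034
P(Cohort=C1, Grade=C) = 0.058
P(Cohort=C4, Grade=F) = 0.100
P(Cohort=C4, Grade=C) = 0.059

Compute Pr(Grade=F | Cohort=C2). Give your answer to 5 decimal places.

P(Cohort=C2) = 0.062 + 0.104 + 0.027 + 0.083 = 0.276.
P(Grade=F | Cohort=C2) = 0.083/0.276 = 0.30072.

0.30072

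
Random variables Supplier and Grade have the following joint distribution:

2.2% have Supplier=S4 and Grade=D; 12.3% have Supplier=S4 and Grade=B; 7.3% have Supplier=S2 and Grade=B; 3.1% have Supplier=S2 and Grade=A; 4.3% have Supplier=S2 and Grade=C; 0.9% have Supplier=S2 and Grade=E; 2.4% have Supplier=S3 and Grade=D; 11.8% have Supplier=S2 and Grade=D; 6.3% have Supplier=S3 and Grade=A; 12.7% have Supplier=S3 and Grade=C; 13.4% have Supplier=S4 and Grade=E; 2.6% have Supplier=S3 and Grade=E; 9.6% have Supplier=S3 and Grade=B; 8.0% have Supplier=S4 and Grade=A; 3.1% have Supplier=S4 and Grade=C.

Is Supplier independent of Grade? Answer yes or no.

no

P(Supplier=S2) = 0.274 and P(Grade=D) = 0.164, so their product is 0.04494, but P(Supplier=S2, Grade=D) = 0.118. Since these differ, Supplier and Grade are not independent.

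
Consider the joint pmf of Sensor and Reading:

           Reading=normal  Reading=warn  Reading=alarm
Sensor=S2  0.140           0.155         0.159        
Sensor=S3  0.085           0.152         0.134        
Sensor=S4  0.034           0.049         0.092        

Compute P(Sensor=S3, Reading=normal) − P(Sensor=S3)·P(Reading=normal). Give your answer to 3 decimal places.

P(Sensor=S3) = 0.085 + 0.152 + 0.134 = 0.371.
P(Reading=normal) = 0.140 + 0.085 + 0.034 = 0.259.
P(Sensor=S3, Reading=normal) − P(Sensor=S3)P(Reading=normal) = 0.085 − 0.371×0.259 = -0.011.

-0.011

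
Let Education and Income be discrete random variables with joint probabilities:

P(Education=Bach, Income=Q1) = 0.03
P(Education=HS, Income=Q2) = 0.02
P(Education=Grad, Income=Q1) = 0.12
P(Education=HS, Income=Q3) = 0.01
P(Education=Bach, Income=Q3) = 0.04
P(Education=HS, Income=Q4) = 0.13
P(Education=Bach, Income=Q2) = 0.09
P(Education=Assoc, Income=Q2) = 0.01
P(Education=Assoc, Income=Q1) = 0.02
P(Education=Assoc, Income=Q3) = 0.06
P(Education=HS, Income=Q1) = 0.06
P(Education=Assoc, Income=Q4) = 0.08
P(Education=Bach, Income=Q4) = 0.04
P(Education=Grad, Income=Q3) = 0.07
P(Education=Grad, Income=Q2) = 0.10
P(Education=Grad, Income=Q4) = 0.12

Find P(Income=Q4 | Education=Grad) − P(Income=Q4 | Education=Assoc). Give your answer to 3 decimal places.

-0.178

P(Education=Grad) = 0.12 + 0.10 + 0.07 + 0.12 = 0.41; P(Income=Q4 | Education=Grad) = 0.12/0.41 = 0.2927.
P(Education=Assoc) = 0.02 + 0.01 + 0.06 + 0.08 = 0.17; P(Income=Q4 | Education=Assoc) = 0.08/0.17 = 0.4706.
Difference = -0.178.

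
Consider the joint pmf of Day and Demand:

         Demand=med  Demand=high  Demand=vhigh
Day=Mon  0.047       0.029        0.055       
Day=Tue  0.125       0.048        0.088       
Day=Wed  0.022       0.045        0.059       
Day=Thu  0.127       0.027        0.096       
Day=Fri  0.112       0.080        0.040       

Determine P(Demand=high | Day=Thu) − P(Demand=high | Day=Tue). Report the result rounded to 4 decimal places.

P(Day=Thu) = 0.127 + 0.027 + 0.096 = 0.250; P(Demand=high | Day=Thu) = 0.027/0.250 = 0.10800.
P(Day=Tue) = 0.125 + 0.048 + 0.088 = 0.261; P(Demand=high | Day=Tue) = 0.048/0.261 = 0.18391.
Difference = -0.0759.

-0.0759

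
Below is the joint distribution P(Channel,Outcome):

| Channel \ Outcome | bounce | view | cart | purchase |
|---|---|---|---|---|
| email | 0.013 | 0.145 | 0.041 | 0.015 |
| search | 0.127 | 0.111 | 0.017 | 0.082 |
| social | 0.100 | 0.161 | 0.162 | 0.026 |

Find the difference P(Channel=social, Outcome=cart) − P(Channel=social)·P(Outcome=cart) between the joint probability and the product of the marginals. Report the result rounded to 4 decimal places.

0.0632

P(Channel=social) = 0.100 + 0.161 + 0.162 + 0.026 = 0.449.
P(Outcome=cart) = 0.041 + 0.017 + 0.162 = 0.220.
P(Channel=social, Outcome=cart) − P(Channel=social)P(Outcome=cart) = 0.162 − 0.449×0.220 = 0.0632.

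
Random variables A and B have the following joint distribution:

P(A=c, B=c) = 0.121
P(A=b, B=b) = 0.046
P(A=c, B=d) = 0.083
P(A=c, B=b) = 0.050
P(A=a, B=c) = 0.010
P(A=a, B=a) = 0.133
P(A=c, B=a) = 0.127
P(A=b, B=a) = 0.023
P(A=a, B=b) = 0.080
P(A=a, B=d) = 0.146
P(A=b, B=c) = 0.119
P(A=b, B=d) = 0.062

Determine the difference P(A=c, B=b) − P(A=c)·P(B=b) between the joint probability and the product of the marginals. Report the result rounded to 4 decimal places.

P(A=c) = 0.127 + 0.050 + 0.121 + 0.083 = 0.381.
P(B=b) = 0.080 + 0.046 + 0.050 = 0.176.
P(A=c, B=b) − P(A=c)P(B=b) = 0.050 − 0.381×0.176 = -0.0171.

-0.0171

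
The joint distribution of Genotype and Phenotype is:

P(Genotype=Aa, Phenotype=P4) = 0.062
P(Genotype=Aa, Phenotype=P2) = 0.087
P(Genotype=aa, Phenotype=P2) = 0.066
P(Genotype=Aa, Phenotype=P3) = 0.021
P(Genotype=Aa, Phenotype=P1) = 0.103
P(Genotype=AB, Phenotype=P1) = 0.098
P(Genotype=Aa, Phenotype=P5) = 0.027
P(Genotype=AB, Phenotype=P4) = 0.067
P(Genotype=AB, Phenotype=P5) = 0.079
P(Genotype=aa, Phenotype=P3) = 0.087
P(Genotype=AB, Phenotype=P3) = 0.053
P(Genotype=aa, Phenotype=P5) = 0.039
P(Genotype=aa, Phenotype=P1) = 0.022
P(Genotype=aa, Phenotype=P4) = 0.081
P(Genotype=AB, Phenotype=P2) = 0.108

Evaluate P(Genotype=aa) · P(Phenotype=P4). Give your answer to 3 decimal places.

P(Genotype=aa) = 0.022 + 0.066 + 0.087 + 0.081 + 0.039 = 0.295.
P(Phenotype=P4) = 0.062 + 0.081 + 0.067 = 0.210.
Product: 0.295 × 0.210 = 0.062.

0.062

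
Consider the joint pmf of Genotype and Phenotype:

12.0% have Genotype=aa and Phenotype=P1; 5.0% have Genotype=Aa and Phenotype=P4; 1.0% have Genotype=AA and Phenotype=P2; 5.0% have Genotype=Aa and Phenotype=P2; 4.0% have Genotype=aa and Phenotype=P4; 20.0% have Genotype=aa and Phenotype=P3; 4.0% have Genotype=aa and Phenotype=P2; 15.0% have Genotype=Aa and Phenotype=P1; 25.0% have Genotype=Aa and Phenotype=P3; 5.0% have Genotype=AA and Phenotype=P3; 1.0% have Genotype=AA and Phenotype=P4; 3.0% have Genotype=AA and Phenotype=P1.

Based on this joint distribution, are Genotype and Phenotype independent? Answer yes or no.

yes

Every cell satisfies P(Genotype,Phenotype) = P(Genotype)·P(Phenotype). For instance P(Genotype=AA) = 0.100, P(Phenotype=P2) = 0.100, and 0.100×0.100 = 0.010 matches the joint entry. So Genotype and Phenotype are independent.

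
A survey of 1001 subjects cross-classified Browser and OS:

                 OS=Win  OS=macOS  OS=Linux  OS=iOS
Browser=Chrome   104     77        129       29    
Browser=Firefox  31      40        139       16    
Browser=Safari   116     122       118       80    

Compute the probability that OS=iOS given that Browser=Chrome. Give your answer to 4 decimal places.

0.0855

Total with Browser=Chrome: 104 + 77 + 129 + 29 = 339.
P(OS=iOS | Browser=Chrome) = 29/339 = 0.0855.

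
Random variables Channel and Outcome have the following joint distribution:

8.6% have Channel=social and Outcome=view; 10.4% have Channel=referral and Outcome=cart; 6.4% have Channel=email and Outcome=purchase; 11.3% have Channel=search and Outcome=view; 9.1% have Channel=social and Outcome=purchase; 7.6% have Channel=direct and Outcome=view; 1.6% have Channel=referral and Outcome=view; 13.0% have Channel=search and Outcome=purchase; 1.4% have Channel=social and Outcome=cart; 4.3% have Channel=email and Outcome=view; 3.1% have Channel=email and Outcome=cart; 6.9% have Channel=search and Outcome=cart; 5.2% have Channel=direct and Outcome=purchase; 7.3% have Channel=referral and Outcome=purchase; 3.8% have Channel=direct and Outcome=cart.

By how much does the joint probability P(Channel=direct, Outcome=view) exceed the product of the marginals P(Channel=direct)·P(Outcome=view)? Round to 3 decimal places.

P(Channel=direct) = 0.076 + 0.038 + 0.052 = 0.166.
P(Outcome=view) = 0.043 + 0.113 + 0.086 + 0.076 + 0.016 = 0.334.
P(Channel=direct, Outcome=view) − P(Channel=direct)P(Outcome=view) = 0.076 − 0.166×0.334 = 0.021.

0.021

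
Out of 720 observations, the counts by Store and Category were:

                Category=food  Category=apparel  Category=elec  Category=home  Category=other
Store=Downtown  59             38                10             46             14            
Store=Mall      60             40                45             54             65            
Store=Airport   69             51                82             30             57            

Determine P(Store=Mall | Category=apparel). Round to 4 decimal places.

Total with Category=apparel: 38 + 40 + 51 = 129.
P(Store=Mall | Category=apparel) = 40/129 = 0.3101.

0.3101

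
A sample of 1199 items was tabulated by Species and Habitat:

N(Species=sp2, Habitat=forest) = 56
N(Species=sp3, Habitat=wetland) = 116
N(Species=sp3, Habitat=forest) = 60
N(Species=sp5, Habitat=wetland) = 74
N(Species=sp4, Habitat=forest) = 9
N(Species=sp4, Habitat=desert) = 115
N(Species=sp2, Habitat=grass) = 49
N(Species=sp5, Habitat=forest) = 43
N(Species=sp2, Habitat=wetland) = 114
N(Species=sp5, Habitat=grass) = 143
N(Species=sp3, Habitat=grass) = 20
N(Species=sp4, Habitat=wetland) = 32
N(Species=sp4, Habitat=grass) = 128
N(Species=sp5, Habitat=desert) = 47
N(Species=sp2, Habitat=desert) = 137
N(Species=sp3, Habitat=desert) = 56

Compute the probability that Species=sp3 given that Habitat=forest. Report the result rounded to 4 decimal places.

0.3571

Total with Habitat=forest: 56 + 60 + 9 + 43 = 168.
P(Species=sp3 | Habitat=forest) = 60/168 = 0.3571.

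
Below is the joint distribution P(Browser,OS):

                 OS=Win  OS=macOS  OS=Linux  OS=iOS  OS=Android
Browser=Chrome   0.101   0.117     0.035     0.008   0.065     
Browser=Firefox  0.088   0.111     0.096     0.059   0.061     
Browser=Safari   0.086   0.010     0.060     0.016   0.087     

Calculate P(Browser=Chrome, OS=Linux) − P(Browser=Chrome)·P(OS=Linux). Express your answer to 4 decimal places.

P(Browser=Chrome) = 0.101 + 0.117 + 0.035 + 0.008 + 0.065 = 0.326.
P(OS=Linux) = 0.035 + 0.096 + 0.060 = 0.191.
P(Browser=Chrome, OS=Linux) − P(Browser=Chrome)P(OS=Linux) = 0.035 − 0.326×0.191 = -0.0273.

-0.0273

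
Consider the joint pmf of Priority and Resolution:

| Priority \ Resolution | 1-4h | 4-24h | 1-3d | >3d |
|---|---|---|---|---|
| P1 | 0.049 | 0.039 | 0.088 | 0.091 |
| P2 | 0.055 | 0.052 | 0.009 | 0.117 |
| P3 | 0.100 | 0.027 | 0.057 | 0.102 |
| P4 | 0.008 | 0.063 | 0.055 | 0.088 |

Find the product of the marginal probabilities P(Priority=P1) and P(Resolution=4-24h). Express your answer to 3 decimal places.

0.048

P(Priority=P1) = 0.049 + 0.039 + 0.088 + 0.091 = 0.267.
P(Resolution=4-24h) = 0.039 + 0.052 + 0.027 + 0.063 = 0.181.
Product: 0.267 × 0.181 = 0.048.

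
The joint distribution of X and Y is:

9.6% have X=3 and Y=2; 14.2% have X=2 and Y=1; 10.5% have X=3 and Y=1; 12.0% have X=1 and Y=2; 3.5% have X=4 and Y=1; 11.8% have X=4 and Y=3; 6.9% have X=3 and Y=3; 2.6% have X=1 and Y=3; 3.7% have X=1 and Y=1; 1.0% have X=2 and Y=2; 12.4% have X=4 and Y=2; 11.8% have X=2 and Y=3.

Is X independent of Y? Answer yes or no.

no

P(X=2) = 0.270 and P(Y=2) = 0.350, so their product is 0.09450, but P(X=2, Y=2) = 0.010. Since these differ, X and Y are not independent.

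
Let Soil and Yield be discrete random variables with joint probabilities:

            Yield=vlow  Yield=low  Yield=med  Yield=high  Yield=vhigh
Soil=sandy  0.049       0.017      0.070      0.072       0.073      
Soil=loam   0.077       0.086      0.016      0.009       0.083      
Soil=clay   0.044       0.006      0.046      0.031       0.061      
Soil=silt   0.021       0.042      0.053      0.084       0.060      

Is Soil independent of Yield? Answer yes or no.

no

P(Soil=loam) = 0.271 and P(Yield=low) = 0.151, so their product is 0.04092, but P(Soil=loam, Yield=low) = 0.086. Since these differ, Soil and Yield are not independent.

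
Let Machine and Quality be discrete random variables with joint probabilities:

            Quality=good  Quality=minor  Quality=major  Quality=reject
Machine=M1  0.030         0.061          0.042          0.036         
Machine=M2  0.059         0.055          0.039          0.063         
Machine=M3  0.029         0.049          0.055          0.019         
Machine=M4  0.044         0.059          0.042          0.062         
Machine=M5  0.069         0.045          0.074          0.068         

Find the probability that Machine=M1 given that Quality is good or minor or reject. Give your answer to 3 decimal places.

P(Quality=good) = 0.030 + 0.059 + 0.029 + 0.044 + 0.069 = 0.231.
P(Quality=minor) = 0.061 + 0.055 + 0.049 + 0.059 + 0.045 = 0.269.
P(Quality=reject) = 0.036 + 0.063 + 0.019 + 0.062 + 0.068 = 0.248.
P(Quality ∈ {good, minor, reject}) = 0.231 + 0.269 + 0.248 = 0.748; P(Machine=M1, Quality ∈ {good, minor, reject}) = 0.030 + 0.061 + 0.036 = 0.127.
P(Machine=M1 | Quality ∈ {good, minor, reject}) = 0.127/0.748 = 0.170.

0.170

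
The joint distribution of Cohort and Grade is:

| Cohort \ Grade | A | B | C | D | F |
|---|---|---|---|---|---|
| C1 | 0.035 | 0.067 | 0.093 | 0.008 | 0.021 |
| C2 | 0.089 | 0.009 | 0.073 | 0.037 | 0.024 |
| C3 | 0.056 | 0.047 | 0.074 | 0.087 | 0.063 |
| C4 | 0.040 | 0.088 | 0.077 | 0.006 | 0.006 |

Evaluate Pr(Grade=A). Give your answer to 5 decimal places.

0.22000

P(Grade=A) = 0.035 + 0.089 + 0.056 + 0.040 = 0.220.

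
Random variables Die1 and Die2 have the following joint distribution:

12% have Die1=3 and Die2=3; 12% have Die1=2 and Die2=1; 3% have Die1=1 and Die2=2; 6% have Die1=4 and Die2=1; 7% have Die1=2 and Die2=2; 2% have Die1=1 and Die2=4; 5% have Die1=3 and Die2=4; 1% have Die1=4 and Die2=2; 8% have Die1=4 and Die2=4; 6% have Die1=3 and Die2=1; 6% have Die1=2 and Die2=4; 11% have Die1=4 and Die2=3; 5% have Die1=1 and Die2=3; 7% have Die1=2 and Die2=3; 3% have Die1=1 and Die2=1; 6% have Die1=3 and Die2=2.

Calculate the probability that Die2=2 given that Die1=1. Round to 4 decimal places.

P(Die1=1) = 0.03 + 0.03 + 0.05 + 0.02 = 0.13.
P(Die2=2 | Die1=1) = 0.03/0.13 = 0.2308.

0.2308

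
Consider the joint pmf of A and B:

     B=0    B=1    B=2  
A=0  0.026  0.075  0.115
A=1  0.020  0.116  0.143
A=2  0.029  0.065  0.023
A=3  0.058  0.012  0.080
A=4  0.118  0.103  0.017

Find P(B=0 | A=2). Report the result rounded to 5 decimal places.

P(A=2) = 0.029 + 0.065 + 0.023 = 0.117.
P(B=0 | A=2) = 0.029/0.117 = 0.24786.

0.24786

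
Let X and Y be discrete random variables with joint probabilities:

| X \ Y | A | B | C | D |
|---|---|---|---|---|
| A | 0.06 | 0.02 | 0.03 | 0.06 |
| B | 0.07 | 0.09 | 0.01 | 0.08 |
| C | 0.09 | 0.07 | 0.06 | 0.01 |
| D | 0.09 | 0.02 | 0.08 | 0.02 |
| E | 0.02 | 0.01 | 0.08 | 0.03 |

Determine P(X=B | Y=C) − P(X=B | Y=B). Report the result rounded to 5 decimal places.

-0.39011

P(Y=C) = 0.03 + 0.01 + 0.06 + 0.08 + 0.08 = 0.26; P(X=B | Y=C) = 0.01/0.26 = 0.038462.
P(Y=B) = 0.02 + 0.09 + 0.07 + 0.02 + 0.01 = 0.21; P(X=B | Y=B) = 0.09/0.21 = 0.428571.
Difference = -0.39011.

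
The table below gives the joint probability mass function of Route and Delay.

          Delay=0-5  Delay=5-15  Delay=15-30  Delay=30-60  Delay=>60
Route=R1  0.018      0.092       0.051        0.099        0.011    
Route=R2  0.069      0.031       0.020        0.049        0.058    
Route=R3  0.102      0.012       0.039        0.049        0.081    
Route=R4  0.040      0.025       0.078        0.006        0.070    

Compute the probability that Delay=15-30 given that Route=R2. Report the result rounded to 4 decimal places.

P(Route=R2) = 0.069 + 0.031 + 0.020 + 0.049 + 0.058 = 0.227.
P(Delay=15-30 | Route=R2) = 0.020/0.227 = 0.0881.

0.0881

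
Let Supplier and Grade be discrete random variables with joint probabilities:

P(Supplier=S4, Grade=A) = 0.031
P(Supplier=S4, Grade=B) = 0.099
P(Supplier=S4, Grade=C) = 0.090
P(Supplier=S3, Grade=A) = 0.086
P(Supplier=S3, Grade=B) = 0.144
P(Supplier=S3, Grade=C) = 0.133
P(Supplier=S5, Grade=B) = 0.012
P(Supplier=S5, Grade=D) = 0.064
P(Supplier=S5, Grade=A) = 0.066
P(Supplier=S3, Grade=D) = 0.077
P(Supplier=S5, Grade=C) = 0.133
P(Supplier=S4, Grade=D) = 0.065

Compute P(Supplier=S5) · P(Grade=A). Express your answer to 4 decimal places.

0.0503

P(Supplier=S5) = 0.066 + 0.012 + 0.133 + 0.064 = 0.275.
P(Grade=A) = 0.086 + 0.031 + 0.066 = 0.183.
Product: 0.275 × 0.183 = 0.0503.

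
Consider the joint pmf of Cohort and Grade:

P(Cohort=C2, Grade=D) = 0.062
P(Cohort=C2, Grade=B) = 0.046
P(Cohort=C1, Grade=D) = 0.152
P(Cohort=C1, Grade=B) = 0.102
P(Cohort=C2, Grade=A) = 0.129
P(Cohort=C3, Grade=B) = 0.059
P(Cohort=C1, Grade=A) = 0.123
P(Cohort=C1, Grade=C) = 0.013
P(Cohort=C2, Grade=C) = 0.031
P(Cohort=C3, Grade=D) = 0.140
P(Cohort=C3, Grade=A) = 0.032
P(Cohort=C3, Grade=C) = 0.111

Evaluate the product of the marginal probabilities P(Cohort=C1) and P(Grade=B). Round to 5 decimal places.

P(Cohort=C1) = 0.123 + 0.102 + 0.013 + 0.152 = 0.390.
P(Grade=B) = 0.102 + 0.046 + 0.059 = 0.207.
Product: 0.390 × 0.207 = 0.08073.

0.08073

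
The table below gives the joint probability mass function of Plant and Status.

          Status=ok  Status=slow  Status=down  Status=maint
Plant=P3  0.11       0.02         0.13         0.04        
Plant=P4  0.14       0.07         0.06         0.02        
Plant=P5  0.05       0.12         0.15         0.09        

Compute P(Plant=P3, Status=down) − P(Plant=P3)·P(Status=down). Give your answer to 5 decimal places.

P(Plant=P3) = 0.11 + 0.02 + 0.13 + 0.04 = 0.30.
P(Status=down) = 0.13 + 0.06 + 0.15 = 0.34.
P(Plant=P3, Status=down) − P(Plant=P3)P(Status=down) = 0.13 − 0.30×0.34 = 0.02800.

0.02800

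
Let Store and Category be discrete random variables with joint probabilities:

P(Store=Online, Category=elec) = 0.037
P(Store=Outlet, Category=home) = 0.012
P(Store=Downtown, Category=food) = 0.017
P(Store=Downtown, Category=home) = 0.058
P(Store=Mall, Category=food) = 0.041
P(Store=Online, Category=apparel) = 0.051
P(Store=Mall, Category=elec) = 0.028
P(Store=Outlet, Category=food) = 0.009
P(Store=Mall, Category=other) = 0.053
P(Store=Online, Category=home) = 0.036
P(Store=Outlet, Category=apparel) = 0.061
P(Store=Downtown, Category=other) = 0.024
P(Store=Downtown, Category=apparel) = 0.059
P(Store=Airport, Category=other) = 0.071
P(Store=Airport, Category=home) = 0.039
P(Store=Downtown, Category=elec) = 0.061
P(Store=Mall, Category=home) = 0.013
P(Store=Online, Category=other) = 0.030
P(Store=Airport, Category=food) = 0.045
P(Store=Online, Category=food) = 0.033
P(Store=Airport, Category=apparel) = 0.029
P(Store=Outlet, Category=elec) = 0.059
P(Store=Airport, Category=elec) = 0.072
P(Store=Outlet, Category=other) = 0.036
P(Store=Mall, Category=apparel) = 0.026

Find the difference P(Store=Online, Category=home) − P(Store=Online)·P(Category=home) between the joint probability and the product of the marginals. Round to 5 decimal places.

0.00645

P(Store=Online) = 0.033 + 0.051 + 0.037 + 0.036 + 0.030 = 0.187.
P(Category=home) = 0.058 + 0.013 + 0.039 + 0.012 + 0.036 = 0.158.
P(Store=Online, Category=home) − P(Store=Online)P(Category=home) = 0.036 − 0.187×0.158 = 0.00645.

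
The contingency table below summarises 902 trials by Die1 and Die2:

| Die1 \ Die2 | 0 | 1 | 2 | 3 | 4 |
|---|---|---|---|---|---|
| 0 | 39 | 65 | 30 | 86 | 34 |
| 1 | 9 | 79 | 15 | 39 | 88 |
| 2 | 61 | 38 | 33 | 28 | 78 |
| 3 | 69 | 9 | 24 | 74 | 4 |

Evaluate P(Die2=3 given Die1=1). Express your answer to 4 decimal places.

0.1696

Total with Die1=1: 9 + 79 + 15 + 39 + 88 = 230.
P(Die2=3 | Die1=1) = 39/230 = 0.1696.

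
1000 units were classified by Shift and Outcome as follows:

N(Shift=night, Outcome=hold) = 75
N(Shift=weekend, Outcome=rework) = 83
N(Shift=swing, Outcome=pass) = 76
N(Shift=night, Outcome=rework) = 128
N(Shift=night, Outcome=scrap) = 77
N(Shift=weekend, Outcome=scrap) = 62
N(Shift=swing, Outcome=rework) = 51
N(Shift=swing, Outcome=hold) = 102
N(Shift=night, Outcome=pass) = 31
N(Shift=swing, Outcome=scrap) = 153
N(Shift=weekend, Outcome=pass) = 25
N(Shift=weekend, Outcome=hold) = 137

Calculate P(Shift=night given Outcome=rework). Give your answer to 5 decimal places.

Total with Outcome=rework: 51 + 128 + 83 = 262.
P(Shift=night | Outcome=rework) = 128/262 = 0.48855.

0.48855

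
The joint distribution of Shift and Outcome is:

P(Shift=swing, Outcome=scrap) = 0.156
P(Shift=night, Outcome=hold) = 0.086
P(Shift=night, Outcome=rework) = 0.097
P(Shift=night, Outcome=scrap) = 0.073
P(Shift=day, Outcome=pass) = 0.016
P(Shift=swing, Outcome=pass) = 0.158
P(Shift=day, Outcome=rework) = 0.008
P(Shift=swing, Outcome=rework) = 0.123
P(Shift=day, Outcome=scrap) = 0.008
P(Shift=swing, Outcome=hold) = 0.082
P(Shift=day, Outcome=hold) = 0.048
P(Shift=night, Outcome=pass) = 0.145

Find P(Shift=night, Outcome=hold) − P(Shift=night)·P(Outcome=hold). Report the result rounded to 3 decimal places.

P(Shift=night) = 0.145 + 0.097 + 0.073 + 0.086 = 0.401.
P(Outcome=hold) = 0.048 + 0.082 + 0.086 = 0.216.
P(Shift=night, Outcome=hold) − P(Shift=night)P(Outcome=hold) = 0.086 − 0.401×0.216 = -0.001.

-0.001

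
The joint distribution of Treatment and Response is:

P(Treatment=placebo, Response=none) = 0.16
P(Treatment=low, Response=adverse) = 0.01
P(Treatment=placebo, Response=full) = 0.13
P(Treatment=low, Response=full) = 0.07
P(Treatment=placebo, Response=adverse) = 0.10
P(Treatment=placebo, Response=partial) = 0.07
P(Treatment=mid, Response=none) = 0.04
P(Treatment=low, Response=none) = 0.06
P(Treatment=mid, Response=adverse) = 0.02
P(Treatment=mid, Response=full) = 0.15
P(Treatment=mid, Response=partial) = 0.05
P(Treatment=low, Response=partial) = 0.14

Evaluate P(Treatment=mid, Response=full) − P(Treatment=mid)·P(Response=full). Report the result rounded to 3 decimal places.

P(Treatment=mid) = 0.04 + 0.05 + 0.15 + 0.02 = 0.26.
P(Response=full) = 0.13 + 0.07 + 0.15 = 0.35.
P(Treatment=mid, Response=full) − P(Treatment=mid)P(Response=full) = 0.15 − 0.26×0.35 = 0.059.

0.059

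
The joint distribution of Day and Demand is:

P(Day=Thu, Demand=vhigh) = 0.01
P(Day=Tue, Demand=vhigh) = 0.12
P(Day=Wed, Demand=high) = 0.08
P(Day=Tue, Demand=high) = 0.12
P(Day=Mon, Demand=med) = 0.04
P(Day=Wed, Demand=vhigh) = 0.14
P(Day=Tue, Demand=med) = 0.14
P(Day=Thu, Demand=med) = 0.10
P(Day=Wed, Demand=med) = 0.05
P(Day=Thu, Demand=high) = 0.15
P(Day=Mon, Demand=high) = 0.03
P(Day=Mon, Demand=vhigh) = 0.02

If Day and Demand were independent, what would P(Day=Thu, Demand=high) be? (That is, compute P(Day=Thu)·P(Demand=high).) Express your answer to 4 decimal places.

P(Day=Thu) = 0.10 + 0.15 + 0.01 = 0.26.
P(Demand=high) = 0.03 + 0.12 + 0.08 + 0.15 = 0.38.
Product: 0.26 × 0.38 = 0.0988.

0.0988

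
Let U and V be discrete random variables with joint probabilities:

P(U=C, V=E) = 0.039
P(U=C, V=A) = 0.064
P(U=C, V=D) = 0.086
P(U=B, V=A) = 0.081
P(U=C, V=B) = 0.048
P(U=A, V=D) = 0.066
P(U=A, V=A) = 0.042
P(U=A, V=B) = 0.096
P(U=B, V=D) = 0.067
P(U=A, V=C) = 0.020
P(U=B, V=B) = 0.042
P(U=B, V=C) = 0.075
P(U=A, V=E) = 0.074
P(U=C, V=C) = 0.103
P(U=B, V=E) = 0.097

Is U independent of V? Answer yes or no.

no

P(U=A) = 0.298 and P(V=B) = 0.186, so their product is 0.05543, but P(U=A, V=B) = 0.096. Since these differ, U and V are not independent.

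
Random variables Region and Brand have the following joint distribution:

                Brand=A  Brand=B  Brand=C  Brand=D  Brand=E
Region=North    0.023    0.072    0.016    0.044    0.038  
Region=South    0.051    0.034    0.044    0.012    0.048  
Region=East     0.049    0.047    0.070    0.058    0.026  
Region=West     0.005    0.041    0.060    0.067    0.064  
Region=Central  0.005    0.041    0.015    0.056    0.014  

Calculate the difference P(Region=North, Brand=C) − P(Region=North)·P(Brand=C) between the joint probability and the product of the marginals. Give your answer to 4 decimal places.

-0.0236

P(Region=North) = 0.023 + 0.072 + 0.016 + 0.044 + 0.038 = 0.193.
P(Brand=C) = 0.016 + 0.044 + 0.070 + 0.060 + 0.015 = 0.205.
P(Region=North, Brand=C) − P(Region=North)P(Brand=C) = 0.016 − 0.193×0.205 = -0.0236.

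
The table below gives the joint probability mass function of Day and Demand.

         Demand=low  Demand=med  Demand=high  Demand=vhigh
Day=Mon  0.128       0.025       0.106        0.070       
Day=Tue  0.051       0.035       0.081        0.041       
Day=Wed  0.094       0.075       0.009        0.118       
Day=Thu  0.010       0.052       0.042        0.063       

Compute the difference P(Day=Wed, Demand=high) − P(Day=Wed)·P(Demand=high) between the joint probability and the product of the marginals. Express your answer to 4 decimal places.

P(Day=Wed) = 0.094 + 0.075 + 0.009 + 0.118 = 0.296.
P(Demand=high) = 0.106 + 0.081 + 0.009 + 0.042 = 0.238.
P(Day=Wed, Demand=high) − P(Day=Wed)P(Demand=high) = 0.009 − 0.296×0.238 = -0.0614.

-0.0614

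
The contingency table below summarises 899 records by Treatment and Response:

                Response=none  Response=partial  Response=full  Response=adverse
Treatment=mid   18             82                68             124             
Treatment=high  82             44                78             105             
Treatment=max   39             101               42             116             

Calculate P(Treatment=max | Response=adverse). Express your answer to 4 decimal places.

Total with Response=adverse: 124 + 105 + 116 = 345.
P(Treatment=max | Response=adverse) = 116/345 = 0.3362.

0.3362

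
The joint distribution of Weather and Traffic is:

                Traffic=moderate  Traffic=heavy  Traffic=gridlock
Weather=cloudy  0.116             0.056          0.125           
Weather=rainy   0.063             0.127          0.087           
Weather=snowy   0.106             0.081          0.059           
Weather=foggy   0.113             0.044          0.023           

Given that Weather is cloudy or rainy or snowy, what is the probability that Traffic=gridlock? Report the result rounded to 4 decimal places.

P(Weather=cloudy) = 0.116 + 0.056 + 0.125 = 0.297.
P(Weather=rainy) = 0.063 + 0.127 + 0.087 = 0.277.
P(Weather=snowy) = 0.106 + 0.081 + 0.059 = 0.246.
P(Weather ∈ {cloudy, rainy, snowy}) = 0.297 + 0.277 + 0.246 = 0.820; P(Traffic=gridlock, Weather ∈ {cloudy, rainy, snowy}) = 0.125 + 0.087 + 0.059 = 0.271.
P(Traffic=gridlock | Weather ∈ {cloudy, rainy, snowy}) = 0.271/0.820 = 0.3305.

0.3305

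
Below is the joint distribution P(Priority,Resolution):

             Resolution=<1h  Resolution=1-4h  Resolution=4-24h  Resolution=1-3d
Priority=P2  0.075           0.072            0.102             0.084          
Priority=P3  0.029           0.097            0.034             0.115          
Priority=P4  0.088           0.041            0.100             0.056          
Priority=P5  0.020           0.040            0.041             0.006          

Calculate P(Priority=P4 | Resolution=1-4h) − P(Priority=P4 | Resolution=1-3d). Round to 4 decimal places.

P(Resolution=1-4h) = 0.072 + 0.097 + 0.041 + 0.040 = 0.250; P(Priority=P4 | Resolution=1-4h) = 0.041/0.250 = 0.16400.
P(Resolution=1-3d) = 0.084 + 0.115 + 0.056 + 0.006 = 0.261; P(Priority=P4 | Resolution=1-3d) = 0.056/0.261 = 0.21456.
Difference = -0.0506.

-0.0506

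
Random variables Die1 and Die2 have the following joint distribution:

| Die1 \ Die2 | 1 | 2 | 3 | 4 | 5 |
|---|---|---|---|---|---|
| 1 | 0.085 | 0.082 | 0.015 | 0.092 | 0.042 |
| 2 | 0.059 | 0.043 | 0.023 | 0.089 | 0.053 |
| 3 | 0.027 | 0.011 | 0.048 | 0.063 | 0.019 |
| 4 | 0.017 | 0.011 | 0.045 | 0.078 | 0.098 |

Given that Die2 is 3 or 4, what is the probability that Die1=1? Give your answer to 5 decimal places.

P(Die2=3) = 0.015 + 0.023 + 0.048 + 0.045 = 0.131.
P(Die2=4) = 0.092 + 0.089 + 0.063 + 0.078 = 0.322.
P(Die2 ∈ {3, 4}) = 0.131 + 0.322 = 0.453; P(Die1=1, Die2 ∈ {3, 4}) = 0.015 + 0.092 = 0.107.
P(Die1=1 | Die2 ∈ {3, 4}) = 0.107/0.453 = 0.23620.

0.23620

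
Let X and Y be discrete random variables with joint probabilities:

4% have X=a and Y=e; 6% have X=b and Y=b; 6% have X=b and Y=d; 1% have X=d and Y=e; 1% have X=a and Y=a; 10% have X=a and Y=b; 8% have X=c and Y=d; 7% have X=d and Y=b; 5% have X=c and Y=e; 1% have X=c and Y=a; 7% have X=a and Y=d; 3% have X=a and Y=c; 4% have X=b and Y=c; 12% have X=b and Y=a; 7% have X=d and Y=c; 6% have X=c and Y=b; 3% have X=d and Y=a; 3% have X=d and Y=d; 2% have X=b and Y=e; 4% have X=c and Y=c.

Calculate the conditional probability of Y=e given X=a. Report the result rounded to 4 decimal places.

P(X=a) = 0.01 + 0.10 + 0.03 + 0.07 + 0.04 = 0.25.
P(Y=e | X=a) = 0.04/0.25 = 0.1600.

0.1600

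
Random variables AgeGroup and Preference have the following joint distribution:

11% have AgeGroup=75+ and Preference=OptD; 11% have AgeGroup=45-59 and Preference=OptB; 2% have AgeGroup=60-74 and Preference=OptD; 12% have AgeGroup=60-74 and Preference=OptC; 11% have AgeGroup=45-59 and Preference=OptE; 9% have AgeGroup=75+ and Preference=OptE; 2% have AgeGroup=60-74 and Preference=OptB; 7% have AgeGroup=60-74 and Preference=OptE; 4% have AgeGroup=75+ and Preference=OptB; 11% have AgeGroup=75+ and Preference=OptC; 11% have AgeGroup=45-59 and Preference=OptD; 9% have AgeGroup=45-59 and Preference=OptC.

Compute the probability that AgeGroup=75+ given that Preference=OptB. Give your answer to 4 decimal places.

P(Preference=OptB) = 0.11 + 0.02 + 0.04 = 0.17.
P(AgeGroup=75+ | Preference=OptB) = 0.04/0.17 = 0.2353.

0.2353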